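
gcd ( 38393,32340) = 1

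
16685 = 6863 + 9822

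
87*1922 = 167214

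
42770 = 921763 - 878993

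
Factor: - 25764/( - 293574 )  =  38/433 = 2^1*19^1*433^( - 1)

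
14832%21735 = 14832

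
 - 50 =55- 105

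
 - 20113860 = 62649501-82763361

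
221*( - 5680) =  - 1255280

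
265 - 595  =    -  330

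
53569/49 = 53569/49  =  1093.24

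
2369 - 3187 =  - 818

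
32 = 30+2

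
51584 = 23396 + 28188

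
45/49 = 45/49 = 0.92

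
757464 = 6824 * 111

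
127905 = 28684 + 99221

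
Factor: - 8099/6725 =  - 5^( - 2)*7^1 * 13^1*89^1*269^ ( - 1)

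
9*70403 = 633627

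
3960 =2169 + 1791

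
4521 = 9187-4666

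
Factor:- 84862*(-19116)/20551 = 2^3*3^4*59^1 * 151^1 *281^1 * 20551^( - 1) = 1622221992/20551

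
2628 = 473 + 2155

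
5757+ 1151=6908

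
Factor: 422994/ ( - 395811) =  - 2^1*3^( - 1 )*11^1*29^1*199^( - 1)  =  - 638/597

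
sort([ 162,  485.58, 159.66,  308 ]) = [159.66, 162,  308,485.58]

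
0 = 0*78303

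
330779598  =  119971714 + 210807884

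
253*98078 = 24813734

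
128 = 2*64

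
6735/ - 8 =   -  842 + 1/8 = - 841.88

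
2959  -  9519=  -  6560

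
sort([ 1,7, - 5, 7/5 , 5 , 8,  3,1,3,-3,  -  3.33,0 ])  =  [ - 5,- 3.33, - 3,0 , 1,1, 7/5,3,3,5, 7,8]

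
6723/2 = 6723/2 = 3361.50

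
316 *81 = 25596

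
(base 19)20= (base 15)28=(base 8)46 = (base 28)1A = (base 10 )38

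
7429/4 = 7429/4 = 1857.25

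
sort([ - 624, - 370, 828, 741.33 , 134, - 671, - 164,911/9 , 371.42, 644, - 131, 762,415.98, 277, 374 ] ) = [ - 671, - 624, - 370, - 164, - 131,911/9,134,  277,371.42, 374,  415.98 , 644 , 741.33,  762,828]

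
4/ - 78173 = -4/78173 =- 0.00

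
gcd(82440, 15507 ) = 9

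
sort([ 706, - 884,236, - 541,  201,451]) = [ - 884,-541, 201  ,  236,451, 706]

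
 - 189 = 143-332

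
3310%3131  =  179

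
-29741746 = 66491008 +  - 96232754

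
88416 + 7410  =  95826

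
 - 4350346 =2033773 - 6384119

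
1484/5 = 1484/5 = 296.80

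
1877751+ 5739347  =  7617098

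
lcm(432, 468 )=5616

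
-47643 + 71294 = 23651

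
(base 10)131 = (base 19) 6h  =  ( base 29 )4f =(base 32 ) 43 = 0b10000011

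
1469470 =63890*23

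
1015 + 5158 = 6173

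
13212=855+12357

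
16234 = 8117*2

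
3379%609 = 334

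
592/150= 296/75=3.95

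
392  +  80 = 472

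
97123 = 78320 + 18803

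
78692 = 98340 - 19648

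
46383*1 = 46383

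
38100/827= 46 + 58/827  =  46.07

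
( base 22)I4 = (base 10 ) 400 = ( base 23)H9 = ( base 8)620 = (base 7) 1111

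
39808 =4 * 9952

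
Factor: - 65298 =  - 2^1*3^1*10883^1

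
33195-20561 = 12634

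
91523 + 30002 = 121525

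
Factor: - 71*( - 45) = 3195 = 3^2*5^1*71^1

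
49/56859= 49/56859 = 0.00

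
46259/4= 11564 + 3/4 = 11564.75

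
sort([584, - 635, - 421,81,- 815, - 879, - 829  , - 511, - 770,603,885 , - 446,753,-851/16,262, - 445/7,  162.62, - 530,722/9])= [-879, - 829 , - 815,  -  770, - 635, - 530, - 511, - 446, - 421, - 445/7, - 851/16,722/9, 81, 162.62,262,  584 , 603, 753,885]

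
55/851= 55/851 = 0.06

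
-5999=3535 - 9534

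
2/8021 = 2/8021 = 0.00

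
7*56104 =392728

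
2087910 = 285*7326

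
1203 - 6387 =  - 5184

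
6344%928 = 776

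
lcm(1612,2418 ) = 4836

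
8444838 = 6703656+1741182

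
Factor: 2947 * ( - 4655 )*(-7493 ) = 102791109505 =5^1 * 7^3 *19^1 * 59^1 *127^1 * 421^1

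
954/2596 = 477/1298 = 0.37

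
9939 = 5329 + 4610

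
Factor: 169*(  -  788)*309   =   - 2^2*3^1*13^2*103^1*197^1 = - 41150148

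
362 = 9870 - 9508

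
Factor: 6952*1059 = 7362168 = 2^3*3^1*11^1*79^1*353^1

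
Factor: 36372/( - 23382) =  - 2^1*3^(-2)*7^1 = - 14/9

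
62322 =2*31161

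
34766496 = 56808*612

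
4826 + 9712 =14538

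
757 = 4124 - 3367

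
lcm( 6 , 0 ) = 0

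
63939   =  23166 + 40773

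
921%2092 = 921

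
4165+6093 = 10258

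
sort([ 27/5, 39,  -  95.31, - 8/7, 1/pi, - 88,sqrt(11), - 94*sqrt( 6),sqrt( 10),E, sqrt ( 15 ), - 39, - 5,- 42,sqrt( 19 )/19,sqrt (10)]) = [ -94*sqrt(6),-95.31, - 88, - 42 , - 39,-5, - 8/7,sqrt( 19)/19,1/pi, E,sqrt( 10),sqrt( 10 ),sqrt(11),sqrt(15) , 27/5,39 ]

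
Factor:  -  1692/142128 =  - 1/84 = - 2^ ( - 2)*3^ ( - 1)*7^( - 1 )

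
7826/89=87+83/89=87.93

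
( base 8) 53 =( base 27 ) 1G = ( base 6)111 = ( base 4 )223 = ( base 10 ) 43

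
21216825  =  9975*2127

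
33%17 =16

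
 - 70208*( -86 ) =6037888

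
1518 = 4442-2924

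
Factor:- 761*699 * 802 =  - 426615078 = - 2^1*3^1*233^1*401^1*761^1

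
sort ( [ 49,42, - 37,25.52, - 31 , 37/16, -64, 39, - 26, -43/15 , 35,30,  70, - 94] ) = [ - 94, - 64, - 37, - 31, -26, - 43/15,37/16,  25.52, 30,  35 , 39,  42, 49,70]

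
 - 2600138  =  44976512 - 47576650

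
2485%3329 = 2485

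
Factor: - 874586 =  - 2^1*437293^1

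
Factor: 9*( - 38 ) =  - 2^1*3^2*19^1 = -  342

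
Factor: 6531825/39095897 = 3^1*5^2*17^1 * 47^1*109^1*593^( - 1 )*65929^(-1 )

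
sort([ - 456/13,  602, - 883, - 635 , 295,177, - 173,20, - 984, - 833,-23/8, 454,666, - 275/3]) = [ - 984,-883, - 833, - 635,-173,- 275/3, - 456/13, - 23/8, 20, 177, 295 , 454,602, 666 ]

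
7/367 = 7/367 = 0.02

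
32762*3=98286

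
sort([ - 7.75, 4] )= [- 7.75, 4] 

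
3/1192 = 3/1192 = 0.00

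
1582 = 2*791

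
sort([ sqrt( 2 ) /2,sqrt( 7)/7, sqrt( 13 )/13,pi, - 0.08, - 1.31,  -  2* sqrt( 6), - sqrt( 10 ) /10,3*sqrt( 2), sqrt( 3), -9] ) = [ - 9, - 2*sqrt( 6), - 1.31,-sqrt(10 )/10,- 0.08, sqrt( 13) /13,sqrt(7 ) /7,sqrt ( 2) /2 , sqrt( 3 ),pi,3*sqrt(2)]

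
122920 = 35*3512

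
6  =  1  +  5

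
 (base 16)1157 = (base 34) 3SJ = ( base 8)10527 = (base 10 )4439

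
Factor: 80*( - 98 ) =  - 2^5 * 5^1*7^2=- 7840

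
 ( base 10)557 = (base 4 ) 20231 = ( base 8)1055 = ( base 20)17h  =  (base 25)M7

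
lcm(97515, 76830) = 2535390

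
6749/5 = 6749/5 = 1349.80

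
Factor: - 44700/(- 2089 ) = 2^2*3^1*5^2*149^1* 2089^(-1 )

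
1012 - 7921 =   -  6909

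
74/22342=37/11171 =0.00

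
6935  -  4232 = 2703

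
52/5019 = 52/5019 = 0.01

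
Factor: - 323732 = - 2^2 *80933^1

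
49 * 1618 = 79282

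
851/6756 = 851/6756 = 0.13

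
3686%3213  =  473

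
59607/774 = 6623/86 = 77.01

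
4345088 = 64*67892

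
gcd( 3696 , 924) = 924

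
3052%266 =126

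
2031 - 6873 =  - 4842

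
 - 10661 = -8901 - 1760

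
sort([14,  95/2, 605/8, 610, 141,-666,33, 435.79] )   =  [ - 666,14, 33, 95/2, 605/8,141 , 435.79, 610] 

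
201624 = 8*25203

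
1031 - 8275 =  - 7244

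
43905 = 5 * 8781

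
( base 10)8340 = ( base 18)17D6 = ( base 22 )h52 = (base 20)10h0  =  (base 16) 2094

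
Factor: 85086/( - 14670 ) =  - 5^( - 1) * 29^1 =- 29/5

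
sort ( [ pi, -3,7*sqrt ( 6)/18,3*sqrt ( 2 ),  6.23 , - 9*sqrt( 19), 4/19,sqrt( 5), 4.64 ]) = [ - 9*sqrt ( 19), - 3,4/19, 7*sqrt( 6)/18,sqrt(  5 ), pi, 3*sqrt(2 ),4.64, 6.23]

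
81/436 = 81/436 = 0.19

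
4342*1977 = 8584134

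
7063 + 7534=14597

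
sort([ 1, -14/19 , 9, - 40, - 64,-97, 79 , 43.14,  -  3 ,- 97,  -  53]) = [ - 97 , - 97,-64,-53 , - 40, - 3 , - 14/19,  1,9,43.14, 79 ] 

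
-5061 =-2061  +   - 3000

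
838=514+324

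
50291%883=843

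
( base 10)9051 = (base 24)FH3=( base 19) 1617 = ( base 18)19gf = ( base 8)21533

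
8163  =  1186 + 6977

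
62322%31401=30921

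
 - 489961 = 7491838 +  - 7981799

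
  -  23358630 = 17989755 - 41348385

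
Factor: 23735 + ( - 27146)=-3^2*379^1 = - 3411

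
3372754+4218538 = 7591292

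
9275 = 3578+5697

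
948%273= 129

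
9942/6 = 1657 =1657.00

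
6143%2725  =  693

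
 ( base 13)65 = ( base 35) 2D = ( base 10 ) 83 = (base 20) 43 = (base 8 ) 123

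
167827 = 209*803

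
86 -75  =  11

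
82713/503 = 164 + 221/503 = 164.44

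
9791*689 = 6745999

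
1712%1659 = 53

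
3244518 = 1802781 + 1441737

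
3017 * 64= 193088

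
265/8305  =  53/1661 = 0.03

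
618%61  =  8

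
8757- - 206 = 8963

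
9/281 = 9/281 = 0.03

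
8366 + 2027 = 10393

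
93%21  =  9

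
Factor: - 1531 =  - 1531^1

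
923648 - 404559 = 519089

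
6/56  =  3/28 = 0.11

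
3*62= 186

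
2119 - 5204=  - 3085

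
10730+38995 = 49725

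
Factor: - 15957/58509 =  - 3^1*11^( - 1)=- 3/11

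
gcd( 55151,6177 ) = 1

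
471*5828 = 2744988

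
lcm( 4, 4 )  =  4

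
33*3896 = 128568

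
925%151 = 19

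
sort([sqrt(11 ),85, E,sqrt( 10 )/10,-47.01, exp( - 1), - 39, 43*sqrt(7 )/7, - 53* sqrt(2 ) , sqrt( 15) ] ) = [-53 * sqrt(2 ),-47.01, - 39, sqrt(10 )/10, exp ( - 1), E, sqrt(11), sqrt(15 ) , 43* sqrt(7)/7, 85 ] 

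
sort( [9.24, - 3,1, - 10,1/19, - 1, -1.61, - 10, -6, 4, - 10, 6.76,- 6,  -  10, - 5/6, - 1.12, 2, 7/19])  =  [-10,-10, - 10, - 10 , - 6, - 6, - 3, - 1.61, - 1.12, - 1,- 5/6, 1/19, 7/19,  1,2, 4,6.76,  9.24]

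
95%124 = 95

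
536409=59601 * 9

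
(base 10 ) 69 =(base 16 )45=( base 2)1000101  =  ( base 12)59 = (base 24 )2L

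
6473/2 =6473/2 = 3236.50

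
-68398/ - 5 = 13679 + 3/5  =  13679.60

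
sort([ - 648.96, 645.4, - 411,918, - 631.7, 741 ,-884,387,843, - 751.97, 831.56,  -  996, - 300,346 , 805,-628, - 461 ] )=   [ - 996, - 884, - 751.97, - 648.96,-631.7, - 628, - 461, - 411,  -  300, 346, 387, 645.4, 741, 805,831.56 , 843,918]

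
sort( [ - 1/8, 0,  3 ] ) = [ - 1/8 , 0,3 ] 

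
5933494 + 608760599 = 614694093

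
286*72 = 20592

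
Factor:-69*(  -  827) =57063 = 3^1*23^1*827^1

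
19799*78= 1544322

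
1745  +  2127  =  3872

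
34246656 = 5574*6144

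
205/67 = 3 + 4/67  =  3.06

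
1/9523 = 1/9523 = 0.00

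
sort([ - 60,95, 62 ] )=[ - 60, 62, 95]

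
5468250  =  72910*75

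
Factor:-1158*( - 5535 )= 6409530 =2^1*3^4 *5^1*41^1*193^1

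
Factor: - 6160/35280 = -11/63=- 3^( - 2 )*7^( - 1 )*11^1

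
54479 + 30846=85325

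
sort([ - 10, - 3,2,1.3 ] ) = [ - 10,  -  3, 1.3, 2] 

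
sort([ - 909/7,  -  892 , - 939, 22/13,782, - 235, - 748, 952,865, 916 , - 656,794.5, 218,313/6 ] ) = [ - 939 , - 892 , - 748, - 656,-235, - 909/7,  22/13, 313/6,218,782 , 794.5,865 , 916, 952] 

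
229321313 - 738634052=- 509312739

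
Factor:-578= - 2^1 * 17^2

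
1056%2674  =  1056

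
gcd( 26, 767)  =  13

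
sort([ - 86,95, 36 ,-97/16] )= [ - 86 ,- 97/16,36, 95 ] 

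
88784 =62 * 1432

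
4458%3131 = 1327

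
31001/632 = 31001/632 = 49.05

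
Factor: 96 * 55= 2^5* 3^1*5^1 *11^1 = 5280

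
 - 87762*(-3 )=263286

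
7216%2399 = 19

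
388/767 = 388/767 =0.51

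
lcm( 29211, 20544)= 1869504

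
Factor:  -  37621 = -17^1*2213^1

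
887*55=48785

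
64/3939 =64/3939  =  0.02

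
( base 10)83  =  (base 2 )1010011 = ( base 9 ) 102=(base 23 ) 3e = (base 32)2j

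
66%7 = 3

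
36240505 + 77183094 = 113423599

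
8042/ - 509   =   - 8042/509 = -15.80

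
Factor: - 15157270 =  - 2^1*5^1*1515727^1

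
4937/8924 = 4937/8924  =  0.55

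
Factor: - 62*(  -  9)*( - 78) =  - 43524 = - 2^2* 3^3 * 13^1*31^1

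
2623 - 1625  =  998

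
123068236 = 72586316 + 50481920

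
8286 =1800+6486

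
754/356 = 377/178 = 2.12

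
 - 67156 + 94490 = 27334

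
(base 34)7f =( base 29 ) 8l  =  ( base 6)1101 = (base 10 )253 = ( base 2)11111101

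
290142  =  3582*81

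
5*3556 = 17780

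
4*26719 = 106876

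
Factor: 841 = 29^2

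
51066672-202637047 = - 151570375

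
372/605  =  372/605=0.61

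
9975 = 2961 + 7014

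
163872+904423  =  1068295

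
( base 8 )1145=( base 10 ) 613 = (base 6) 2501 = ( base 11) 508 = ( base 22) 15J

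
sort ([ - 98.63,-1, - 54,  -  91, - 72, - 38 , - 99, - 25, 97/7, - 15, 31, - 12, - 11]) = [  -  99, - 98.63, - 91, -72, - 54, -38, - 25, - 15, - 12, - 11, - 1,97/7, 31 ]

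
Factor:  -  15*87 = -3^2*5^1 *29^1=-1305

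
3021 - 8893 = -5872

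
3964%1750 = 464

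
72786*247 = 17978142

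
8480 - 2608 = 5872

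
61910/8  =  30955/4  =  7738.75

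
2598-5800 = - 3202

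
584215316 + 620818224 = 1205033540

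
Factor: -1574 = -2^1 * 787^1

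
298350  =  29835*10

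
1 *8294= 8294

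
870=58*15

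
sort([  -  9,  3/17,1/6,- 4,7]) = [-9,-4, 1/6,3/17, 7 ] 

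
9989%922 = 769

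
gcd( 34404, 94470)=282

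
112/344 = 14/43 = 0.33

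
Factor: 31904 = 2^5*997^1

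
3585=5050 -1465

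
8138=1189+6949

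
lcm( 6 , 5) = 30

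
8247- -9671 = 17918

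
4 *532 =2128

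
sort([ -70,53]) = [ - 70, 53] 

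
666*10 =6660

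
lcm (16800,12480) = 436800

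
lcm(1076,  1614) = 3228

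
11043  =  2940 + 8103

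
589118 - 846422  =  -257304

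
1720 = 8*215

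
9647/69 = 9647/69 = 139.81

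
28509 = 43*663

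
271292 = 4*67823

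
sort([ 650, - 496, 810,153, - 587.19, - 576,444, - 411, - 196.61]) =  [ - 587.19,-576, - 496, - 411, - 196.61, 153,444,650,810] 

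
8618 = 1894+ 6724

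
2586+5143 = 7729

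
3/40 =3/40 = 0.07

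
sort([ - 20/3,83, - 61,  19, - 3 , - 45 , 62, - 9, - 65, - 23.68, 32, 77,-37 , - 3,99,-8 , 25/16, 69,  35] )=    [ - 65, - 61, - 45, - 37, - 23.68,-9, - 8, - 20/3,-3,  -  3, 25/16, 19, 32,35,62 , 69,77,83,99]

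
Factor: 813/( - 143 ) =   -  3^1*11^( - 1)*13^( - 1 )*271^1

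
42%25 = 17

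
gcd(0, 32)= 32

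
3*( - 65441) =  - 196323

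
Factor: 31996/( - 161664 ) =-2^( - 5)*3^(-1)*19^1 = -19/96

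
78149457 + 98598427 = 176747884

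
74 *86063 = 6368662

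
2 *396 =792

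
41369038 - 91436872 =-50067834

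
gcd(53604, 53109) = 9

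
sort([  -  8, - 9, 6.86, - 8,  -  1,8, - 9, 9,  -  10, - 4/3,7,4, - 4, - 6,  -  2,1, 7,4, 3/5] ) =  [-10,  -  9, -9, -8,-8 , - 6, -4,  -  2, - 4/3,  -  1,3/5,1, 4, 4,6.86,  7,7,8, 9 ]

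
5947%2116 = 1715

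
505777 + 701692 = 1207469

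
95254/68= 47627/34 = 1400.79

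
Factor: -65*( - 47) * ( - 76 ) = - 232180 =- 2^2*5^1 * 13^1*19^1 * 47^1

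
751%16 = 15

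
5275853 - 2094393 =3181460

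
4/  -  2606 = -1+ 1301/1303 = - 0.00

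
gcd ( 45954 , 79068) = 6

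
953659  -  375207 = 578452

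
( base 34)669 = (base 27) 9LL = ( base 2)1101111101101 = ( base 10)7149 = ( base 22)egl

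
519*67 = 34773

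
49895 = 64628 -14733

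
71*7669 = 544499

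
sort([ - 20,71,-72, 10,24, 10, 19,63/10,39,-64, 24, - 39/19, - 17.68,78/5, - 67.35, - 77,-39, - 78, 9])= [ - 78,-77,- 72 , - 67.35, - 64, - 39,  -  20, - 17.68, - 39/19,63/10 , 9 , 10 , 10 , 78/5,19,24,24,39,71] 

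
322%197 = 125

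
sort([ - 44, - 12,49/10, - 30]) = [ - 44,  -  30, - 12,  49/10 ]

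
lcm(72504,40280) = 362520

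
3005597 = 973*3089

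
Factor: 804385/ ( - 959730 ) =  - 2^( - 1) *3^( - 1) * 31991^( - 1) * 160877^1 = - 160877/191946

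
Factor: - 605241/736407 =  - 13^1 * 739^1 * 11689^( - 1)= - 9607/11689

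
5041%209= 25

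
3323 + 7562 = 10885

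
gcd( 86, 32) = 2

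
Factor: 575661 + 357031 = 2^2*233173^1= 932692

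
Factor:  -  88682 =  - 2^1*11^1*29^1*139^1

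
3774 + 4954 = 8728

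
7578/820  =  3789/410=9.24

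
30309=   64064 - 33755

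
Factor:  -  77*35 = -5^1*7^2*11^1= - 2695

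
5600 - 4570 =1030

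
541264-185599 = 355665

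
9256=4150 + 5106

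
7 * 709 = 4963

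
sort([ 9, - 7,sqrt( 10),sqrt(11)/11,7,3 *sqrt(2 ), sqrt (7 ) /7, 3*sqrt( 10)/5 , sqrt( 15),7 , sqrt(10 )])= [ - 7,sqrt(11 ) /11,sqrt (7)/7,3*sqrt (10) /5,sqrt( 10) , sqrt(  10),sqrt( 15 ), 3 * sqrt( 2 ), 7,7 , 9] 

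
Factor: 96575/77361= 3^(-1)*5^2*107^( - 1 )*241^(-1 )*3863^1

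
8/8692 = 2/2173=0.00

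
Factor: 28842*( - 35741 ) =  - 2^1*3^1* 11^1*19^1*23^1*103^1*347^1 = -1030841922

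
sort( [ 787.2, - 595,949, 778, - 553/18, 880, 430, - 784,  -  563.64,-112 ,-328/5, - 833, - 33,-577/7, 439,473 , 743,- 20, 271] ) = [ - 833 , - 784, - 595,  -  563.64,-112, - 577/7, - 328/5, - 33, - 553/18, - 20,271, 430,  439 , 473, 743, 778, 787.2,880, 949]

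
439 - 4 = 435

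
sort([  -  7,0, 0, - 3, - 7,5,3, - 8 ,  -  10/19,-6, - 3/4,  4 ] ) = [ - 8, - 7 , - 7,-6, - 3,  -  3/4, - 10/19, 0,0,  3,4,  5 ]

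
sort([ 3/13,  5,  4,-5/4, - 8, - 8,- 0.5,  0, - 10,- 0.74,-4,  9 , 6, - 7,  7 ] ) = [  -  10, - 8, - 8, - 7,  -  4, - 5/4, - 0.74,  -  0.5,0,3/13, 4,5,6,7 , 9] 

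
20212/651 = 31 + 1/21 = 31.05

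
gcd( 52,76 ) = 4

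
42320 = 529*80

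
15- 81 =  - 66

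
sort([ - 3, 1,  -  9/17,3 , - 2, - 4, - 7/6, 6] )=[ - 4, - 3, - 2 , - 7/6, - 9/17,  1 , 3,  6 ]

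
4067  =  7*581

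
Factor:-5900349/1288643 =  - 3^1*7^1*13^1 * 21613^1*1288643^(- 1) 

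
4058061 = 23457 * 173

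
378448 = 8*47306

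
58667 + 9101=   67768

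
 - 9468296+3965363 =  - 5502933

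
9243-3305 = 5938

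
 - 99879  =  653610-753489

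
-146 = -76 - 70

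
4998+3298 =8296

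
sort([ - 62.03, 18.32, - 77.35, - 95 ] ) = [ - 95, - 77.35,  -  62.03 , 18.32]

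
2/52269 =2/52269  =  0.00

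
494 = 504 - 10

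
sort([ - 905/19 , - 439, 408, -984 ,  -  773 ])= [ - 984, - 773, - 439, - 905/19,408] 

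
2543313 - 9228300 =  - 6684987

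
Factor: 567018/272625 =2^1*3^1*5^(-3)*17^2*109^1*727^(-1) = 189006/90875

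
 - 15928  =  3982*(-4)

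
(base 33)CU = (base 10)426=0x1aa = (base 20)116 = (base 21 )K6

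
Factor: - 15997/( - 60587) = 17^1*43^( - 1) * 941^1*1409^(- 1 ) 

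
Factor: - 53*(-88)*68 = 2^5*11^1*17^1*53^1 = 317152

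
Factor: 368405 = 5^1*73681^1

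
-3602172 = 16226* ( -222 )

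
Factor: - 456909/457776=-527/528=- 2^( - 4)* 3^( - 1 ) * 11^( - 1) * 17^1* 31^1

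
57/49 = 1+8/49 =1.16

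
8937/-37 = - 242 + 17/37 = - 241.54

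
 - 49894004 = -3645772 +  -  46248232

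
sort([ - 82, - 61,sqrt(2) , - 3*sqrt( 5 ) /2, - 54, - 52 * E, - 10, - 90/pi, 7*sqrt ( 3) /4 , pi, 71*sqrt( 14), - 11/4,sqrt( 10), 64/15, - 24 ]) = [ - 52*E,  -  82,  -  61 , - 54, - 90/pi,-24,-10, - 3*sqrt(5)/2, - 11/4,  sqrt( 2),  7*sqrt( 3 )/4,pi,sqrt( 10 ),64/15,71*sqrt (14)]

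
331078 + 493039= 824117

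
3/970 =3/970 = 0.00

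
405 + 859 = 1264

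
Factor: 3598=2^1*7^1 * 257^1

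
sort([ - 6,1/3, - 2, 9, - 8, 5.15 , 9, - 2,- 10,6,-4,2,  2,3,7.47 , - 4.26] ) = [ - 10, - 8, - 6, - 4.26, - 4, - 2,-2,1/3 , 2,2,3, 5.15, 6,7.47,9, 9]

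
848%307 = 234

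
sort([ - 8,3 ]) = [ - 8, 3]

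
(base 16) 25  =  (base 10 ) 37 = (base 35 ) 12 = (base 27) 1A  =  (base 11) 34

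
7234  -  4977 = 2257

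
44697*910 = 40674270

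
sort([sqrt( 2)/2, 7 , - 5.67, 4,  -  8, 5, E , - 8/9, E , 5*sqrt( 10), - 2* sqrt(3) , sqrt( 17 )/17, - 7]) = [ - 8, - 7, - 5.67, - 2 * sqrt(3) , - 8/9,sqrt(17) /17,sqrt( 2 ) /2,E, E, 4, 5,7,5*sqrt( 10 )]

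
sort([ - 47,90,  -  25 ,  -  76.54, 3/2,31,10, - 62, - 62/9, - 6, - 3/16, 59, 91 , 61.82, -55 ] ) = [ - 76.54, - 62, - 55  , - 47, - 25,-62/9, - 6, - 3/16,3/2,10,  31,  59, 61.82, 90, 91]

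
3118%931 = 325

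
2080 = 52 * 40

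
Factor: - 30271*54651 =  - 3^1 * 18217^1*30271^1 = - 1654340421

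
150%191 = 150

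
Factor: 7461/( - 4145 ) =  - 9/5 = - 3^2*5^( - 1 )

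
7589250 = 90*84325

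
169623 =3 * 56541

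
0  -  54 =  - 54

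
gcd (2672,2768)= 16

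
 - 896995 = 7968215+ - 8865210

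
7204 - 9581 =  -2377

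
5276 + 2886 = 8162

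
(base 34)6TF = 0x1F01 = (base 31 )881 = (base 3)101212222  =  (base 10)7937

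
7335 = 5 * 1467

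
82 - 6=76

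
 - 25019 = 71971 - 96990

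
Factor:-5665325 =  - 5^2*19^1 * 11927^1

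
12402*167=2071134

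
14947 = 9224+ 5723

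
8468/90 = 94 + 4/45 = 94.09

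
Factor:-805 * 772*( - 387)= 240505020 = 2^2*3^2 * 5^1 * 7^1 * 23^1*43^1*193^1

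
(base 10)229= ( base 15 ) 104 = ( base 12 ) 171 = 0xE5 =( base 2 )11100101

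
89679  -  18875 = 70804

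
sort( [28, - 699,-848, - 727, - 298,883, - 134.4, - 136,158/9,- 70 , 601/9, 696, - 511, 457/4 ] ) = [ - 848, - 727, - 699,-511,-298,-136,-134.4, - 70, 158/9, 28 , 601/9,457/4, 696,883 ]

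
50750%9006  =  5720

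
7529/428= 7529/428 = 17.59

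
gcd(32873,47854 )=71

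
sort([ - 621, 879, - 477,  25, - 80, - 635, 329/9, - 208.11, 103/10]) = [ - 635, - 621, - 477, -208.11, - 80, 103/10, 25, 329/9,879]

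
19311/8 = 19311/8 = 2413.88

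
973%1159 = 973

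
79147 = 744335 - 665188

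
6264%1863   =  675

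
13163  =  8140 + 5023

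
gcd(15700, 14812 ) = 4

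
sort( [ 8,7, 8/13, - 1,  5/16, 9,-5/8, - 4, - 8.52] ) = [ - 8.52, - 4, - 1,- 5/8, 5/16, 8/13,7, 8,9 ] 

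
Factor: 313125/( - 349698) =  - 2^( - 1)*5^4 * 349^(-1 ) = -  625/698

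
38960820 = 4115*9468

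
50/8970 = 5/897= 0.01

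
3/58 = 3/58 = 0.05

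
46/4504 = 23/2252 = 0.01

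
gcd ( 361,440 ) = 1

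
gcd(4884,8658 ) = 222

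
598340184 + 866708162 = 1465048346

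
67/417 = 67/417 = 0.16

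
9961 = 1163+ 8798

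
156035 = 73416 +82619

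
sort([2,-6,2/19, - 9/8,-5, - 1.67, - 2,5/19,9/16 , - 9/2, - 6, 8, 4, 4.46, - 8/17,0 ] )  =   [ - 6, - 6, - 5, - 9/2, - 2, - 1.67  ,-9/8, - 8/17,  0,2/19,5/19, 9/16,  2,4,4.46 , 8 ]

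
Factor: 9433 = 9433^1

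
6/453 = 2/151 = 0.01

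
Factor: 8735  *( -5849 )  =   - 51091015   =  - 5^1*1747^1*5849^1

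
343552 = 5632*61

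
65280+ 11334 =76614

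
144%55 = 34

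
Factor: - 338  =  -2^1* 13^2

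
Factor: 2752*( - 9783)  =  -26922816 =- 2^6*3^2 * 43^1 *1087^1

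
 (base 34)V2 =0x420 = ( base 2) 10000100000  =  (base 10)1056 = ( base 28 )19K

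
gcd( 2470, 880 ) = 10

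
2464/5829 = 2464/5829 = 0.42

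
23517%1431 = 621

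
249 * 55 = 13695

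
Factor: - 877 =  - 877^1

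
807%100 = 7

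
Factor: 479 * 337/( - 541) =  - 161423/541 =- 337^1* 479^1 * 541^(  -  1)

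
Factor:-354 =-2^1*3^1*59^1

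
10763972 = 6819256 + 3944716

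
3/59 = 3/59  =  0.05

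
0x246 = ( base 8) 1106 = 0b1001000110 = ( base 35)GM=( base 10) 582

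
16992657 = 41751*407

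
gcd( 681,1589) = 227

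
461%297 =164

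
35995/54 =666 + 31/54  =  666.57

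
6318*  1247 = 7878546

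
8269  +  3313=11582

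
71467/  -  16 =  - 71467/16 = - 4466.69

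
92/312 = 23/78 = 0.29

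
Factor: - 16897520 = - 2^4*5^1*211219^1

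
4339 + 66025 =70364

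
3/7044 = 1/2348=0.00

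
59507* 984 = 58554888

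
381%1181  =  381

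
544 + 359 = 903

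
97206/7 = 13886 +4/7  =  13886.57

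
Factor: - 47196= - 2^2*3^3 * 19^1*23^1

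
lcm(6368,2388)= 19104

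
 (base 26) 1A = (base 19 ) 1h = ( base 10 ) 36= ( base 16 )24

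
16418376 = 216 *76011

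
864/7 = 864/7 = 123.43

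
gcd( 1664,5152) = 32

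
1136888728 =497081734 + 639806994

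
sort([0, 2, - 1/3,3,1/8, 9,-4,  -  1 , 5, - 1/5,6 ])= [ - 4, - 1,-1/3, - 1/5 , 0,1/8,2, 3, 5,6,  9 ] 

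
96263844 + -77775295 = 18488549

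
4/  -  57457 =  - 1  +  57453/57457 = - 0.00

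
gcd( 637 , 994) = 7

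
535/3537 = 535/3537 = 0.15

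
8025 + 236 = 8261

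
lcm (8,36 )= 72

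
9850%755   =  35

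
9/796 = 9/796 = 0.01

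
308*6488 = 1998304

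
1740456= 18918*92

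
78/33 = 26/11= 2.36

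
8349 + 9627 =17976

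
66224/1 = 66224=66224.00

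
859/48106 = 859/48106 = 0.02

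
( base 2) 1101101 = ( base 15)74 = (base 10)109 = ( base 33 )3A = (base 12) 91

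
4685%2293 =99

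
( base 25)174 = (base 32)P4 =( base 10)804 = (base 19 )246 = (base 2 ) 1100100100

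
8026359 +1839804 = 9866163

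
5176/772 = 1294/193 =6.70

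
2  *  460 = 920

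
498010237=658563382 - 160553145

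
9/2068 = 9/2068 = 0.00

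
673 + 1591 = 2264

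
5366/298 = 18 + 1/149 = 18.01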